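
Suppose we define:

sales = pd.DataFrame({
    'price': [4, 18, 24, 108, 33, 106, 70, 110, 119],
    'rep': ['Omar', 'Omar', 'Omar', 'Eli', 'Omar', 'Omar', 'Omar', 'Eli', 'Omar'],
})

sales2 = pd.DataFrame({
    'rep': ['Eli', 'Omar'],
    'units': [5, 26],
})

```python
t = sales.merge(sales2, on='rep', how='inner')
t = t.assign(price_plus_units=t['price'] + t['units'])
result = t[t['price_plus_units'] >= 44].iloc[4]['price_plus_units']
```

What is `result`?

132

merge on 'rep' (how='inner') → 9 rows:
   price   rep  units
0      4  Omar     26
1     18  Omar     26
2     24  Omar     26
3    108   Eli      5
4     33  Omar     26
5    106  Omar     26
6     70  Omar     26
7    110   Eli      5
8    119  Omar     26
add column price_plus_units = t['price'] + t['units']:
   price   rep  units  price_plus_units
0      4  Omar     26                30
1     18  Omar     26                44
2     24  Omar     26                50
3    108   Eli      5               113
4     33  Omar     26                59
5    106  Omar     26               132
6     70  Omar     26                96
7    110   Eli      5               115
8    119  Omar     26               145
filter rows where price_plus_units >= 44:
   price   rep  units  price_plus_units
1     18  Omar     26                44
2     24  Omar     26                50
3    108   Eli      5               113
4     33  Omar     26                59
5    106  Omar     26               132
6     70  Omar     26                96
7    110   Eli      5               115
8    119  Omar     26               145
Finally, value at position 4, column 'price_plus_units' = 132.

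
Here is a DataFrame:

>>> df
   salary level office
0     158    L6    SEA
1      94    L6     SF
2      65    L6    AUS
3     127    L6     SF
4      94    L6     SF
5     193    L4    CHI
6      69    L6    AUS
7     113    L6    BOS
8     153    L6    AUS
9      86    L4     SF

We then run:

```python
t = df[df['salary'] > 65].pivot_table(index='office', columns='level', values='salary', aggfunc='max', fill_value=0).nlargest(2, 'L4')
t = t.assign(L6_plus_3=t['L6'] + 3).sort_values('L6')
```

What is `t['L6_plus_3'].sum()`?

133

filter rows where salary > 65:
   salary level office
0     158    L6    SEA
1      94    L6     SF
3     127    L6     SF
4      94    L6     SF
5     193    L4    CHI
6      69    L6    AUS
7     113    L6    BOS
8     153    L6    AUS
9      86    L4     SF
pivot: rows=office, cols=level, max(salary):
level    L4   L6
office          
AUS       0  153
BOS       0  113
CHI     193    0
SEA       0  158
SF       86  127
take 2 rows with largest L4:
level    L4   L6
office          
CHI     193    0
SF       86  127
add column L6_plus_3 = t['L6'] + 3:
level    L4   L6  L6_plus_3
office                     
CHI     193    0          3
SF       86  127        130
sort by L6:
level    L4   L6  L6_plus_3
office                     
CHI     193    0          3
SF       86  127        130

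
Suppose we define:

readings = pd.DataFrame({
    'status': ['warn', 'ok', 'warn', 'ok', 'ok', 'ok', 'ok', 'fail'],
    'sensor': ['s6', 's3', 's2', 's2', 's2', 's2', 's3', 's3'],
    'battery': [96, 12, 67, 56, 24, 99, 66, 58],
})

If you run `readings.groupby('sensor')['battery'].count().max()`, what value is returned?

4

group by sensor, count of battery:
sensor
s2    4
s3    3
s6    1
Name: battery, dtype: int64
max of the resulting series → 4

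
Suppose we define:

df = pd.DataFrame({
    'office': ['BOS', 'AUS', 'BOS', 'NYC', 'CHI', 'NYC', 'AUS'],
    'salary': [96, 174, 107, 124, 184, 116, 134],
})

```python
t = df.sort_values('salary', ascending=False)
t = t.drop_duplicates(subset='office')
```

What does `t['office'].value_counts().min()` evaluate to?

1

sort by salary descending:
  office  salary
4    CHI     184
1    AUS     174
6    AUS     134
3    NYC     124
5    NYC     116
2    BOS     107
0    BOS      96
drop duplicate office (keep=first):
  office  salary
4    CHI     184
1    AUS     174
3    NYC     124
2    BOS     107
value_counts of office:
office
CHI    1
AUS    1
NYC    1
BOS    1
Name: count, dtype: int64
So min() = 1.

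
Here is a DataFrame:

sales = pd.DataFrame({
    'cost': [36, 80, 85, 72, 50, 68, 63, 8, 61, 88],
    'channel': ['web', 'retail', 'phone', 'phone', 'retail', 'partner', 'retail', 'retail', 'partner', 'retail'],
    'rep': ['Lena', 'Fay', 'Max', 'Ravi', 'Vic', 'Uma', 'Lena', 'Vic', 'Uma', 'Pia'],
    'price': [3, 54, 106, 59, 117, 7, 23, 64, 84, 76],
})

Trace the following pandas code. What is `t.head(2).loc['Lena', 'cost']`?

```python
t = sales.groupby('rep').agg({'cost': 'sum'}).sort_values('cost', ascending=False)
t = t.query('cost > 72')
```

99

group by rep, sum of cost:
      cost
rep       
Fay     80
Lena    99
Max     85
Pia     88
Ravi    72
Uma    129
Vic     58
sort by cost descending:
      cost
rep       
Uma    129
Lena    99
Pia     88
Max     85
Fay     80
Ravi    72
Vic     58
filter rows where cost > 72:
      cost
rep       
Uma    129
Lena    99
Pia     88
Max     85
Fay     80
take first 2 rows:
      cost
rep       
Uma    129
Lena    99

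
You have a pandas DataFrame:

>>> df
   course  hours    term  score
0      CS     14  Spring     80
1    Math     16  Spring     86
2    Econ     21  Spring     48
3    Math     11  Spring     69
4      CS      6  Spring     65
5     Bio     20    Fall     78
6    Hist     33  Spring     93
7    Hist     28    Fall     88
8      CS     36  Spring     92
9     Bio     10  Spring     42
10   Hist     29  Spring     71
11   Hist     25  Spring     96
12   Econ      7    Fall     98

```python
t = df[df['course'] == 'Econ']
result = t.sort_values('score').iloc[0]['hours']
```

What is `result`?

filter rows where course == 'Econ':
   course  hours    term  score
2    Econ     21  Spring     48
12   Econ      7    Fall     98
sort by score:
   course  hours    term  score
2    Econ     21  Spring     48
12   Econ      7    Fall     98
value at position 0, column 'hours' → 21

21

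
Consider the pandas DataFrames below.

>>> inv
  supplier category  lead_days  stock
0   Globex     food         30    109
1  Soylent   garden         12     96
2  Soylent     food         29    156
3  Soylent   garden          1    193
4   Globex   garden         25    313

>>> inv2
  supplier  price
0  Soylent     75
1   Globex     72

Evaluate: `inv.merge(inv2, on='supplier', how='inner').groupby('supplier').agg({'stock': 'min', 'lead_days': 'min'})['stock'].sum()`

merge on 'supplier' (how='inner') → 5 rows:
  supplier category  lead_days  stock  price
0   Globex     food         30    109     72
1  Soylent   garden         12     96     75
2  Soylent     food         29    156     75
3  Soylent   garden          1    193     75
4   Globex   garden         25    313     72
group by supplier: min(stock), min(lead_days):
          stock  lead_days
supplier                  
Globex      109         25
Soylent      96          1

205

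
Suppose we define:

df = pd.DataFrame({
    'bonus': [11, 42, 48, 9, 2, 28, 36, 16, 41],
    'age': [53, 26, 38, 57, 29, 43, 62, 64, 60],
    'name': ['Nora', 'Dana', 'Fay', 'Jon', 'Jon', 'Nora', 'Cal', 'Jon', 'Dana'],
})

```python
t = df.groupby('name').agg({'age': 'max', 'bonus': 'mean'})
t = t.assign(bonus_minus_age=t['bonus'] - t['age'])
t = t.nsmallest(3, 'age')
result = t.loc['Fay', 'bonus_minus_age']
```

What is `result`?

group by name: max(age), mean(bonus):
      age  bonus
name            
Cal    62   36.0
Dana   60   41.5
Fay    38   48.0
Jon    64    9.0
Nora   53   19.5
add column bonus_minus_age = t['bonus'] - t['age']:
      age  bonus  bonus_minus_age
name                             
Cal    62   36.0            -26.0
Dana   60   41.5            -18.5
Fay    38   48.0             10.0
Jon    64    9.0            -55.0
Nora   53   19.5            -33.5
take 3 rows with smallest age:
      age  bonus  bonus_minus_age
name                             
Fay    38   48.0             10.0
Nora   53   19.5            -33.5
Dana   60   41.5            -18.5
The value at row 'Fay', column 'bonus_minus_age' is 10.0.

10.0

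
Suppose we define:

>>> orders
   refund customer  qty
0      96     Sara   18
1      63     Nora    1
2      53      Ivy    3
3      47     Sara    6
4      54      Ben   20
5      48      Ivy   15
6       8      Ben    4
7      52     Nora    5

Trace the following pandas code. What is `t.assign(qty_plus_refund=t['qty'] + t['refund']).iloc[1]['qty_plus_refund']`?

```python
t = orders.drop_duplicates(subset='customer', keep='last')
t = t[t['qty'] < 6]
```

57

drop duplicate customer (keep=last):
   refund customer  qty
3      47     Sara    6
5      48      Ivy   15
6       8      Ben    4
7      52     Nora    5
filter rows where qty < 6:
   refund customer  qty
6       8      Ben    4
7      52     Nora    5
add column qty_plus_refund = t['qty'] + t['refund']:
   refund customer  qty  qty_plus_refund
6       8      Ben    4               12
7      52     Nora    5               57
Reading off the value at position 1, column 'qty_plus_refund', we get 57.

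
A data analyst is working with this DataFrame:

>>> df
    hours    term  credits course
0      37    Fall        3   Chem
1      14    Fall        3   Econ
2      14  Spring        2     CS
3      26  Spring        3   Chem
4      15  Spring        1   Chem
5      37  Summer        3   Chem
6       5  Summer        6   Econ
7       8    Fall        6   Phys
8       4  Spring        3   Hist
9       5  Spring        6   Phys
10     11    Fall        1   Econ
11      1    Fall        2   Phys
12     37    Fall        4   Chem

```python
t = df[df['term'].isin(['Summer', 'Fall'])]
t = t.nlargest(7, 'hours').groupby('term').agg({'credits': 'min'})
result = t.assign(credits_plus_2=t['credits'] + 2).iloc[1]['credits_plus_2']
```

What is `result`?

5

filter rows where term in ['Summer', 'Fall']:
    hours    term  credits course
0      37    Fall        3   Chem
1      14    Fall        3   Econ
5      37  Summer        3   Chem
6       5  Summer        6   Econ
7       8    Fall        6   Phys
10     11    Fall        1   Econ
11      1    Fall        2   Phys
12     37    Fall        4   Chem
take 7 rows with largest hours:
    hours    term  credits course
0      37    Fall        3   Chem
5      37  Summer        3   Chem
12     37    Fall        4   Chem
1      14    Fall        3   Econ
10     11    Fall        1   Econ
7       8    Fall        6   Phys
6       5  Summer        6   Econ
group by term, min of credits:
        credits
term           
Fall          1
Summer        3
add column credits_plus_2 = t['credits'] + 2:
        credits  credits_plus_2
term                           
Fall          1               3
Summer        3               5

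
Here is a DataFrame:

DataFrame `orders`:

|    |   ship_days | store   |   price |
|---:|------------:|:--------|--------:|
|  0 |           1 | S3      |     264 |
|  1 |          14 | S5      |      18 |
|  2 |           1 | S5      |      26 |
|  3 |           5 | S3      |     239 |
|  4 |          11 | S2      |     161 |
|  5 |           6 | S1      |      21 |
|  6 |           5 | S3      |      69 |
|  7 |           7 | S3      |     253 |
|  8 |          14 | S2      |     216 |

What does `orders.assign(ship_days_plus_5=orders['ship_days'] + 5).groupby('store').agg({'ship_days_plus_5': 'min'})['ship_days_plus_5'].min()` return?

6

add column ship_days_plus_5 = orders['ship_days'] + 5:
   ship_days store  price  ship_days_plus_5
0          1    S3    264                 6
1         14    S5     18                19
2          1    S5     26                 6
3          5    S3    239                10
4         11    S2    161                16
5          6    S1     21                11
6          5    S3     69                10
7          7    S3    253                12
8         14    S2    216                19
group by store, min of ship_days_plus_5:
       ship_days_plus_5
store                  
S1                   11
S2                   16
S3                    6
S5                    6
Then the min of column 'ship_days_plus_5': 6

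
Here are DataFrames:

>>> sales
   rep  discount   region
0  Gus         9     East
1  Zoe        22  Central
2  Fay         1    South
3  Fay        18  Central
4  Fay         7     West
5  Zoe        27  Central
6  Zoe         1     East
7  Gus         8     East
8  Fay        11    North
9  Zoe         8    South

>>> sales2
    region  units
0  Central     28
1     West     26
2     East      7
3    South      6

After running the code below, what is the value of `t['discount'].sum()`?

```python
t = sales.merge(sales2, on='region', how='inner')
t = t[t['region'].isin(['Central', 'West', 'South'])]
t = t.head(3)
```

merge on 'region' (how='inner') → 9 rows:
   rep  discount   region  units
0  Gus         9     East      7
1  Zoe        22  Central     28
2  Fay         1    South      6
3  Fay        18  Central     28
4  Fay         7     West     26
5  Zoe        27  Central     28
6  Zoe         1     East      7
7  Gus         8     East      7
8  Zoe         8    South      6
filter rows where region in ['Central', 'West', 'South']:
   rep  discount   region  units
1  Zoe        22  Central     28
2  Fay         1    South      6
3  Fay        18  Central     28
4  Fay         7     West     26
5  Zoe        27  Central     28
8  Zoe         8    South      6
take first 3 rows:
   rep  discount   region  units
1  Zoe        22  Central     28
2  Fay         1    South      6
3  Fay        18  Central     28
Then the sum of column 'discount': 41

41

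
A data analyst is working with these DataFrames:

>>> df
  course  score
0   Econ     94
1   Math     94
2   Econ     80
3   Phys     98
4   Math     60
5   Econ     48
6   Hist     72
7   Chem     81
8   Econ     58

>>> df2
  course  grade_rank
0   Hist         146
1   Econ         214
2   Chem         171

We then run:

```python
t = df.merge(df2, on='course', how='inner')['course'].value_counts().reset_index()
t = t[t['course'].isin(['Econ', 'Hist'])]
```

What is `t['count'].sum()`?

5

merge on 'course' (how='inner') → 6 rows:
  course  score  grade_rank
0   Econ     94         214
1   Econ     80         214
2   Econ     48         214
3   Hist     72         146
4   Chem     81         171
5   Econ     58         214
value_counts of course:
course
Econ    4
Hist    1
Chem    1
Name: count, dtype: int64
reset_index():
  course  count
0   Econ      4
1   Hist      1
2   Chem      1
filter rows where course in ['Econ', 'Hist']:
  course  count
0   Econ      4
1   Hist      1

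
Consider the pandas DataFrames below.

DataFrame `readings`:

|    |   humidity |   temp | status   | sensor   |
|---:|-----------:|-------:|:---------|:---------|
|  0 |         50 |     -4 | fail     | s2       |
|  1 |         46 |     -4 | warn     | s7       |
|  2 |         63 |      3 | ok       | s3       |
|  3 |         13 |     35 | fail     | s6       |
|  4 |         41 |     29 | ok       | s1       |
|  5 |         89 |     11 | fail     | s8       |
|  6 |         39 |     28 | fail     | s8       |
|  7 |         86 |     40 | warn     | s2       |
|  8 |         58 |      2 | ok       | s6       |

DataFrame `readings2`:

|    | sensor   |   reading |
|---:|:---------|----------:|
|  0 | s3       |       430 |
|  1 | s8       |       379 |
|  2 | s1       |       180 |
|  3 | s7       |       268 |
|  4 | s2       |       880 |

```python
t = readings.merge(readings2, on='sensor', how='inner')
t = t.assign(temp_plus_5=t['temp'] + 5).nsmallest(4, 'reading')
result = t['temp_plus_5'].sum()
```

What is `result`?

84

merge on 'sensor' (how='inner') → 7 rows:
   humidity  temp status sensor  reading
0        50    -4   fail     s2      880
1        46    -4   warn     s7      268
2        63     3     ok     s3      430
3        41    29     ok     s1      180
4        89    11   fail     s8      379
5        39    28   fail     s8      379
6        86    40   warn     s2      880
add column temp_plus_5 = t['temp'] + 5:
   humidity  temp status sensor  reading  temp_plus_5
0        50    -4   fail     s2      880            1
1        46    -4   warn     s7      268            1
2        63     3     ok     s3      430            8
3        41    29     ok     s1      180           34
4        89    11   fail     s8      379           16
5        39    28   fail     s8      379           33
6        86    40   warn     s2      880           45
take 4 rows with smallest reading:
   humidity  temp status sensor  reading  temp_plus_5
3        41    29     ok     s1      180           34
1        46    -4   warn     s7      268            1
4        89    11   fail     s8      379           16
5        39    28   fail     s8      379           33
So sum() = 84.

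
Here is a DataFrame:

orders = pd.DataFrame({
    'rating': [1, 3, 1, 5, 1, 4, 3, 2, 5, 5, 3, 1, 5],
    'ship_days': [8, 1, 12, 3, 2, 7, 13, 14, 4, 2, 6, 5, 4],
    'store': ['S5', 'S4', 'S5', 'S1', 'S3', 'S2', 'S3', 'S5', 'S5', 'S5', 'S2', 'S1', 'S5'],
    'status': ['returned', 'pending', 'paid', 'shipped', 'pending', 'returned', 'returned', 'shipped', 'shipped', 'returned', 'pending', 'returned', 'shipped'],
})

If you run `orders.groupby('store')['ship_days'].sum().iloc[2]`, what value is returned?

group by store, sum of ship_days:
store
S1     8
S2    13
S3    15
S4     1
S5    44
Name: ship_days, dtype: int64
Finally, value at position 2 = 15.

15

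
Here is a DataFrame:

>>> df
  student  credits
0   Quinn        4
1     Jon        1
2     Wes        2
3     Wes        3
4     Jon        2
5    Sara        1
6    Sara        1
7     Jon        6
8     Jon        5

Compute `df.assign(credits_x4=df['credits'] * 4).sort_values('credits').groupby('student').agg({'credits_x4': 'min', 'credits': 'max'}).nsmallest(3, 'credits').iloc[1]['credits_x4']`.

8

add column credits_x4 = df['credits'] * 4:
  student  credits  credits_x4
0   Quinn        4          16
1     Jon        1           4
2     Wes        2           8
3     Wes        3          12
4     Jon        2           8
5    Sara        1           4
6    Sara        1           4
7     Jon        6          24
8     Jon        5          20
sort by credits:
  student  credits  credits_x4
1     Jon        1           4
5    Sara        1           4
6    Sara        1           4
2     Wes        2           8
4     Jon        2           8
3     Wes        3          12
0   Quinn        4          16
8     Jon        5          20
7     Jon        6          24
group by student: min(credits_x4), max(credits):
         credits_x4  credits
student                     
Jon               4        6
Quinn            16        4
Sara              4        1
Wes               8        3
take 3 rows with smallest credits:
         credits_x4  credits
student                     
Sara              4        1
Wes               8        3
Quinn            16        4
Then the value at position 1, column 'credits_x4': 8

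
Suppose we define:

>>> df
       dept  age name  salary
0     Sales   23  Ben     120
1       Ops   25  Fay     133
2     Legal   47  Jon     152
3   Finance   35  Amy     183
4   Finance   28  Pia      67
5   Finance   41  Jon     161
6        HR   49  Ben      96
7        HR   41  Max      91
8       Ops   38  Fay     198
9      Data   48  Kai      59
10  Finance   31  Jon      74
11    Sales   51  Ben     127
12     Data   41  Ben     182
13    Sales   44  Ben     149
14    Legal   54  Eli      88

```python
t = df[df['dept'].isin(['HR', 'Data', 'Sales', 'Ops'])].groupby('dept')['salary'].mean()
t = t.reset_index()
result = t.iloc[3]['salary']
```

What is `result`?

filter rows where dept in ['HR', 'Data', 'Sales', 'Ops']:
     dept  age name  salary
0   Sales   23  Ben     120
1     Ops   25  Fay     133
6      HR   49  Ben      96
7      HR   41  Max      91
8     Ops   38  Fay     198
9    Data   48  Kai      59
11  Sales   51  Ben     127
12   Data   41  Ben     182
13  Sales   44  Ben     149
group by dept, mean of salary:
dept
Data     120.5
HR        93.5
Ops      165.5
Sales    132.0
Name: salary, dtype: float64
reset_index():
    dept  salary
0   Data   120.5
1     HR    93.5
2    Ops   165.5
3  Sales   132.0
Reading off the value at position 3, column 'salary', we get 132.0.

132.0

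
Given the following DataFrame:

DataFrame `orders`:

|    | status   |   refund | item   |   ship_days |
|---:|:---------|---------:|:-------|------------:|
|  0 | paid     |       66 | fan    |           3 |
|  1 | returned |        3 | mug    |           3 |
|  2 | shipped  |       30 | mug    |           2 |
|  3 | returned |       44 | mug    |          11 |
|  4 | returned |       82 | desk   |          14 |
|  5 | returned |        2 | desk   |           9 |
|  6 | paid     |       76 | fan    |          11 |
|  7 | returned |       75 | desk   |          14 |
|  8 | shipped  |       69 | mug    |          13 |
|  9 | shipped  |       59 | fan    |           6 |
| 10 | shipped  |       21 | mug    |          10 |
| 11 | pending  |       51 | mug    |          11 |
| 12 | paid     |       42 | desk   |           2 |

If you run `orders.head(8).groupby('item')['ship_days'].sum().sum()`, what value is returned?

take first 8 rows:
     status  refund  item  ship_days
0      paid      66   fan          3
1  returned       3   mug          3
2   shipped      30   mug          2
3  returned      44   mug         11
4  returned      82  desk         14
5  returned       2  desk          9
6      paid      76   fan         11
7  returned      75  desk         14
group by item, sum of ship_days:
item
desk    37
fan     14
mug     16
Name: ship_days, dtype: int64
Reading off the sum of the resulting series, we get 67.

67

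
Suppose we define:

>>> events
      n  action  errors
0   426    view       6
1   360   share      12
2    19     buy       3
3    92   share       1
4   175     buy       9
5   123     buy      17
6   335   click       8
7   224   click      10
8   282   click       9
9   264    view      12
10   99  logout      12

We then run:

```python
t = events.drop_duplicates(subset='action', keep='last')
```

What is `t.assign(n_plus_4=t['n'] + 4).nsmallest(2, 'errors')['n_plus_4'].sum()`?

drop duplicate action (keep=last):
      n  action  errors
3    92   share       1
5   123     buy      17
8   282   click       9
9   264    view      12
10   99  logout      12
add column n_plus_4 = t['n'] + 4:
      n  action  errors  n_plus_4
3    92   share       1        96
5   123     buy      17       127
8   282   click       9       286
9   264    view      12       268
10   99  logout      12       103
take 2 rows with smallest errors:
     n action  errors  n_plus_4
3   92  share       1        96
8  282  click       9       286

382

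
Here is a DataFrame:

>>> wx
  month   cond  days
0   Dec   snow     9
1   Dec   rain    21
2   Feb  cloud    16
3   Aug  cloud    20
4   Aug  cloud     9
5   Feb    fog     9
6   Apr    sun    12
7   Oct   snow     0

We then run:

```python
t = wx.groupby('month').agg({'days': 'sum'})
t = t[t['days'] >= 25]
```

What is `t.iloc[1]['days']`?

group by month, sum of days:
       days
month      
Apr      12
Aug      29
Dec      30
Feb      25
Oct       0
filter rows where days >= 25:
       days
month      
Aug      29
Dec      30
Feb      25
The value at position 1, column 'days' is 30.

30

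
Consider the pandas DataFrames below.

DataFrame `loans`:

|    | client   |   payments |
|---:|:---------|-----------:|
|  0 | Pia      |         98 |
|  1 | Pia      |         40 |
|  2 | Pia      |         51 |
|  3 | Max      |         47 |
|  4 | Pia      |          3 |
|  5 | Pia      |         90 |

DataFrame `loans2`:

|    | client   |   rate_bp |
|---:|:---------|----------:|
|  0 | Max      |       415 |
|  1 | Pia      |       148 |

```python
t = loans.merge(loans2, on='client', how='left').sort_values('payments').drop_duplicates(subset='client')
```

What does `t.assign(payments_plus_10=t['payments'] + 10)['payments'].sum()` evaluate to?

50

merge on 'client' (how='left') → 6 rows:
  client  payments  rate_bp
0    Pia        98      148
1    Pia        40      148
2    Pia        51      148
3    Max        47      415
4    Pia         3      148
5    Pia        90      148
sort by payments:
  client  payments  rate_bp
4    Pia         3      148
1    Pia        40      148
3    Max        47      415
2    Pia        51      148
5    Pia        90      148
0    Pia        98      148
drop duplicate client (keep=first):
  client  payments  rate_bp
4    Pia         3      148
3    Max        47      415
add column payments_plus_10 = t['payments'] + 10:
  client  payments  rate_bp  payments_plus_10
4    Pia         3      148                13
3    Max        47      415                57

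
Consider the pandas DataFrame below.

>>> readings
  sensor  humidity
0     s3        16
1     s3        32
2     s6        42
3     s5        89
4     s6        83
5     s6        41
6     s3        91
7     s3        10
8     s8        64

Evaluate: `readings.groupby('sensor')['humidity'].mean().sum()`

group by sensor, mean of humidity:
sensor
s3    37.250000
s5    89.000000
s6    55.333333
s8    64.000000
Name: humidity, dtype: float64
sum of the resulting series → 245.583333333

245.583333333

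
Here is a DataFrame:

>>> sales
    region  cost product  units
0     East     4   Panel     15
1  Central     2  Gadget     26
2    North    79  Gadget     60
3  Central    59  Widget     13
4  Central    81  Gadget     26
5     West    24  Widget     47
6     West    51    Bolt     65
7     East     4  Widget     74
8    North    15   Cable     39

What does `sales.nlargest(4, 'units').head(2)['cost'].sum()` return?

take 4 rows with largest units:
  region  cost product  units
7   East     4  Widget     74
6   West    51    Bolt     65
2  North    79  Gadget     60
5   West    24  Widget     47
take first 2 rows:
  region  cost product  units
7   East     4  Widget     74
6   West    51    Bolt     65

55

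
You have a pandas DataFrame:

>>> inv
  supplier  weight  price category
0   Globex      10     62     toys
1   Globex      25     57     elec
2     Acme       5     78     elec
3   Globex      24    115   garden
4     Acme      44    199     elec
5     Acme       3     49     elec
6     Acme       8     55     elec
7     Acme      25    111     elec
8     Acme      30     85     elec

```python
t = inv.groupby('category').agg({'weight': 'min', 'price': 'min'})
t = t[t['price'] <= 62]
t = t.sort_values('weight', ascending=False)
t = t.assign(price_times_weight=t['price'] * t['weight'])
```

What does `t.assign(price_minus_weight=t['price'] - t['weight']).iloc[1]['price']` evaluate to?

group by category: min(weight), min(price):
          weight  price
category               
elec           3     49
garden        24    115
toys          10     62
filter rows where price <= 62:
          weight  price
category               
elec           3     49
toys          10     62
sort by weight descending:
          weight  price
category               
toys          10     62
elec           3     49
add column price_times_weight = t['price'] * t['weight']:
          weight  price  price_times_weight
category                                   
toys          10     62                 620
elec           3     49                 147
add column price_minus_weight = t['price'] - t['weight']:
          weight  price  price_times_weight  price_minus_weight
category                                                       
toys          10     62                 620                  52
elec           3     49                 147                  46
Then the value at position 1, column 'price': 49

49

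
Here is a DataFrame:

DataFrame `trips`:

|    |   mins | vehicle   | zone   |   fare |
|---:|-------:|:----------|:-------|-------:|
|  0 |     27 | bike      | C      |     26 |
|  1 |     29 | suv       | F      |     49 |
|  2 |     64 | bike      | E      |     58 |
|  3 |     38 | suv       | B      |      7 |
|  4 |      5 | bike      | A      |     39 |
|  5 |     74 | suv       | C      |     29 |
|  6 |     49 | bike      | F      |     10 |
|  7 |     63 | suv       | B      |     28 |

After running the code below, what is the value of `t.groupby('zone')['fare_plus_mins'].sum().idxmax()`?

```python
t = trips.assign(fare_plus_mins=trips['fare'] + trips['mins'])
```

C

add column fare_plus_mins = trips['fare'] + trips['mins']:
   mins vehicle zone  fare  fare_plus_mins
0    27    bike    C    26              53
1    29     suv    F    49              78
2    64    bike    E    58             122
3    38     suv    B     7              45
4     5    bike    A    39              44
5    74     suv    C    29             103
6    49    bike    F    10              59
7    63     suv    B    28              91
group by zone, sum of fare_plus_mins:
zone
A     44
B    136
C    156
E    122
F    137
Name: fare_plus_mins, dtype: int64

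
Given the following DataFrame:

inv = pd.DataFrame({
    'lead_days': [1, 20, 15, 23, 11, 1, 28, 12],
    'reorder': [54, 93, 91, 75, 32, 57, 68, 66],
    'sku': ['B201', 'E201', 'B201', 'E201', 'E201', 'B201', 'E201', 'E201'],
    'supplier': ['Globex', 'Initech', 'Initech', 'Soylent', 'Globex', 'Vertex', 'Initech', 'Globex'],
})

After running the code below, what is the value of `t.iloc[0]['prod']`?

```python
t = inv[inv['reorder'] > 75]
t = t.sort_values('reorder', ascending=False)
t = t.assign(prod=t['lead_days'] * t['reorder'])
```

1860

filter rows where reorder > 75:
   lead_days  reorder   sku supplier
1         20       93  E201  Initech
2         15       91  B201  Initech
sort by reorder descending:
   lead_days  reorder   sku supplier
1         20       93  E201  Initech
2         15       91  B201  Initech
add column prod = t['lead_days'] * t['reorder']:
   lead_days  reorder   sku supplier  prod
1         20       93  E201  Initech  1860
2         15       91  B201  Initech  1365
Reading off the value at position 0, column 'prod', we get 1860.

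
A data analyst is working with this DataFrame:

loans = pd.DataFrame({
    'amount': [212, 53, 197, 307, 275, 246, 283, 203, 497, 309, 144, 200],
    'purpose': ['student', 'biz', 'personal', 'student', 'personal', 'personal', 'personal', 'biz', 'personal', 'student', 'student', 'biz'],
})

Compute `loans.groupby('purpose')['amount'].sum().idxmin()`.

biz

group by purpose, sum of amount:
purpose
biz          456
personal    1498
student      972
Name: amount, dtype: int64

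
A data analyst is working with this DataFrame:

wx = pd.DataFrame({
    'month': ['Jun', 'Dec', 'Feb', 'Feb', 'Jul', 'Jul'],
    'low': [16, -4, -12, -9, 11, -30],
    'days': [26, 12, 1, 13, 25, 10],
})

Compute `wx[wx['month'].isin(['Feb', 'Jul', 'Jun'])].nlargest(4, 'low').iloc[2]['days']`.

13

filter rows where month in ['Feb', 'Jul', 'Jun']:
  month  low  days
0   Jun   16    26
2   Feb  -12     1
3   Feb   -9    13
4   Jul   11    25
5   Jul  -30    10
take 4 rows with largest low:
  month  low  days
0   Jun   16    26
4   Jul   11    25
3   Feb   -9    13
2   Feb  -12     1
Taking the value at position 2, column 'days' gives 13.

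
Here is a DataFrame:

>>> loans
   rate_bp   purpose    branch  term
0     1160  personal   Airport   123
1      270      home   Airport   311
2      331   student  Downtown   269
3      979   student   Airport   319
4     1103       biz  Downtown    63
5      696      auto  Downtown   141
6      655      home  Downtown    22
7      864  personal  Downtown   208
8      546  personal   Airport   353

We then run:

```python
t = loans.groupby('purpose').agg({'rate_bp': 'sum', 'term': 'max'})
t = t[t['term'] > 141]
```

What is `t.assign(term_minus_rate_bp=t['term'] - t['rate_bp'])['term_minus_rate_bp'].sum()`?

-3822

group by purpose: sum(rate_bp), max(term):
          rate_bp  term
purpose                
auto          696   141
biz          1103    63
home          925   311
personal     2570   353
student      1310   319
filter rows where term > 141:
          rate_bp  term
purpose                
home          925   311
personal     2570   353
student      1310   319
add column term_minus_rate_bp = t['term'] - t['rate_bp']:
          rate_bp  term  term_minus_rate_bp
purpose                                    
home          925   311                -614
personal     2570   353               -2217
student      1310   319                -991
The sum of column 'term_minus_rate_bp' is -3822.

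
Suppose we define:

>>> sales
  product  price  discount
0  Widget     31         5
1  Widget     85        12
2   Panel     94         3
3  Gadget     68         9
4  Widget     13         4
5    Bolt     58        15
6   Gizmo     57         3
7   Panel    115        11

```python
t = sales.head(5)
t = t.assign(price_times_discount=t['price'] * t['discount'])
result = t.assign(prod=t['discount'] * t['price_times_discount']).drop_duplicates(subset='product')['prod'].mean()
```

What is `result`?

2376.33333333

take first 5 rows:
  product  price  discount
0  Widget     31         5
1  Widget     85        12
2   Panel     94         3
3  Gadget     68         9
4  Widget     13         4
add column price_times_discount = t['price'] * t['discount']:
  product  price  discount  price_times_discount
0  Widget     31         5                   155
1  Widget     85        12                  1020
2   Panel     94         3                   282
3  Gadget     68         9                   612
4  Widget     13         4                    52
add column prod = t['discount'] * t['price_times_discount']:
  product  price  discount  price_times_discount   prod
0  Widget     31         5                   155    775
1  Widget     85        12                  1020  12240
2   Panel     94         3                   282    846
3  Gadget     68         9                   612   5508
4  Widget     13         4                    52    208
drop duplicate product (keep=first):
  product  price  discount  price_times_discount  prod
0  Widget     31         5                   155   775
2   Panel     94         3                   282   846
3  Gadget     68         9                   612  5508
Then the mean of column 'prod': 2376.33333333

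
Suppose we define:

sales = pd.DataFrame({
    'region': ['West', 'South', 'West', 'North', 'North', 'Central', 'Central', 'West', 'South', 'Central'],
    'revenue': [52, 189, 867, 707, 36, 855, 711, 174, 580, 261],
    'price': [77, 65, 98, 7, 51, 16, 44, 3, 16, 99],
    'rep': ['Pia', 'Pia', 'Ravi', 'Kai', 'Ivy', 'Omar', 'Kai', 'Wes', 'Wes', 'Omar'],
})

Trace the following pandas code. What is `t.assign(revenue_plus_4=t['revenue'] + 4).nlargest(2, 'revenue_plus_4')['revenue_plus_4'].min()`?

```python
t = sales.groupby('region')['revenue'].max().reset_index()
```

859

group by region, max of revenue:
region
Central    855
North      707
South      580
West       867
Name: revenue, dtype: int64
reset_index():
    region  revenue
0  Central      855
1    North      707
2    South      580
3     West      867
add column revenue_plus_4 = t['revenue'] + 4:
    region  revenue  revenue_plus_4
0  Central      855             859
1    North      707             711
2    South      580             584
3     West      867             871
take 2 rows with largest revenue_plus_4:
    region  revenue  revenue_plus_4
3     West      867             871
0  Central      855             859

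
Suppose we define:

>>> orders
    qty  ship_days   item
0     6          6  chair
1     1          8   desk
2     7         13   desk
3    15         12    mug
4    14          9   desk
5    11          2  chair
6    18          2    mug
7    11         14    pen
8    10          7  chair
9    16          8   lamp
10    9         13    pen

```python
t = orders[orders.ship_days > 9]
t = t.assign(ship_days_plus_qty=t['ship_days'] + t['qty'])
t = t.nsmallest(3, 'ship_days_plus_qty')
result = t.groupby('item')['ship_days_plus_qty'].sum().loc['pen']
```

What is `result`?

47

filter rows where ship_days > 9:
    qty  ship_days  item
2     7         13  desk
3    15         12   mug
7    11         14   pen
10    9         13   pen
add column ship_days_plus_qty = t['ship_days'] + t['qty']:
    qty  ship_days  item  ship_days_plus_qty
2     7         13  desk                  20
3    15         12   mug                  27
7    11         14   pen                  25
10    9         13   pen                  22
take 3 rows with smallest ship_days_plus_qty:
    qty  ship_days  item  ship_days_plus_qty
2     7         13  desk                  20
10    9         13   pen                  22
7    11         14   pen                  25
group by item, sum of ship_days_plus_qty:
item
desk    20
pen     47
Name: ship_days_plus_qty, dtype: int64
Hence 47.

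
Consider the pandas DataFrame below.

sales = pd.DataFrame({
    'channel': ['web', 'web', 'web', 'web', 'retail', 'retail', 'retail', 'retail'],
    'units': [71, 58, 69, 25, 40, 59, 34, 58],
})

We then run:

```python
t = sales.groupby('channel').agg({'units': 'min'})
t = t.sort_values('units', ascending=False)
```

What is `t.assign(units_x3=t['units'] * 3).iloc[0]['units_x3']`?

102

group by channel, min of units:
         units
channel       
retail      34
web         25
sort by units descending:
         units
channel       
retail      34
web         25
add column units_x3 = t['units'] * 3:
         units  units_x3
channel                 
retail      34       102
web         25        75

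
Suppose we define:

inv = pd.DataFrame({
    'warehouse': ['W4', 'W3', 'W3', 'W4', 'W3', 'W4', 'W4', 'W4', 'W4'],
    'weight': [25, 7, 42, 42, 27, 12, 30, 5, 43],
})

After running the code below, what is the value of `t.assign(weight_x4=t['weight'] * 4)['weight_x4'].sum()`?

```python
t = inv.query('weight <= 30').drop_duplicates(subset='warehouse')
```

filter rows where weight <= 30:
  warehouse  weight
0        W4      25
1        W3       7
4        W3      27
5        W4      12
6        W4      30
7        W4       5
drop duplicate warehouse (keep=first):
  warehouse  weight
0        W4      25
1        W3       7
add column weight_x4 = t['weight'] * 4:
  warehouse  weight  weight_x4
0        W4      25        100
1        W3       7         28

128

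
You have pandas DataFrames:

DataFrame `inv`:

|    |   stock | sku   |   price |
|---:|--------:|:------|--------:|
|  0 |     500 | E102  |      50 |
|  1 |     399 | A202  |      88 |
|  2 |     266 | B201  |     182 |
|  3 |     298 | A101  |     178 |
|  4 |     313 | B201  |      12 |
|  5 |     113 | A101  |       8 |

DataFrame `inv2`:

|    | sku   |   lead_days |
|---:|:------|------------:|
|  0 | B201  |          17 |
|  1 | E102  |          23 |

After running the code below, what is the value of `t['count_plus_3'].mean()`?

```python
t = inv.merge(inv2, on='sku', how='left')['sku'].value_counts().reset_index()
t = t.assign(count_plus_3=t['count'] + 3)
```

merge on 'sku' (how='left') → 6 rows:
   stock   sku  price  lead_days
0    500  E102     50       23.0
1    399  A202     88        NaN
2    266  B201    182       17.0
3    298  A101    178        NaN
4    313  B201     12       17.0
5    113  A101      8        NaN
value_counts of sku:
sku
B201    2
A101    2
E102    1
A202    1
Name: count, dtype: int64
reset_index():
    sku  count
0  B201      2
1  A101      2
2  E102      1
3  A202      1
add column count_plus_3 = t['count'] + 3:
    sku  count  count_plus_3
0  B201      2             5
1  A101      2             5
2  E102      1             4
3  A202      1             4

4.5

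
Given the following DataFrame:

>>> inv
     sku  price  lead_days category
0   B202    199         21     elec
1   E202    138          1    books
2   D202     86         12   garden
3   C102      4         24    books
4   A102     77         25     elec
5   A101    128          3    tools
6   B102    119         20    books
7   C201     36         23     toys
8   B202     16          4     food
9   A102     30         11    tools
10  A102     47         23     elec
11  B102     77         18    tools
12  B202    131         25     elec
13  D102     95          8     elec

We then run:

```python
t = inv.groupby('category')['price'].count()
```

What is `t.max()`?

group by category, count of price:
category
books     3
elec      5
food      1
garden    1
tools     3
toys      1
Name: price, dtype: int64
The max of the resulting series is 5.

5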